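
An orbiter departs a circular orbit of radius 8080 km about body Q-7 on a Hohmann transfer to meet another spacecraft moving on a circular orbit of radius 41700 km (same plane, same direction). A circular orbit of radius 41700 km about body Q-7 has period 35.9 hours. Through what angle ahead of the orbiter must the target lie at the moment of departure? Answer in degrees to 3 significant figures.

φ = 97.0°

From Kepler's third law T² = 4π²r³/μ at r = 41700 km, T = 35.9 hours = 35.9 × 3600 s = 1.2924×10^5 s: μ = 4π²r³/T² = 1.71385×10^5 km³/s².
Transfer-ellipse semi-major axis a_t = (r₁ + r₂)/2 = (8080 + 41700)/2 = 24890 km.
Transfer time t = π√(a_t³/μ) = 29798.9 s.
Target angular speed ω₂ = √(μ/r₂³) = 4.86164×10^-5 rad/s.
Angle swept by the target during transfer: ω₂·t = 1.44872 rad = 83.01°.
The orbiter traverses 180° on the transfer ellipse, so the target must lead by 180° − 83.01° = 97.0°.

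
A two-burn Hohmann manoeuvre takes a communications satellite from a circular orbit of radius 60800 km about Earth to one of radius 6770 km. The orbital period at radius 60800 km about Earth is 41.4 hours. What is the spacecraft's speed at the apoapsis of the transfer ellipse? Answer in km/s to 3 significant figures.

From Kepler's third law T² = 4π²r³/μ at r = 60800 km, T = 41.4 hours = 41.4 × 3600 s = 1.4904×10^5 s: μ = 4π²r³/T² = 3.99452×10^5 km³/s².
Transfer-ellipse semi-major axis a_t = (r₁ + r₂)/2 = (60800 + 6770)/2 = 33785 km.
At apoapsis, r = 60800 km.
From the vis-viva equation, v = √[μ(2/r − 1/a_t)] = 1.147 km/s.

v = 1.15 km/s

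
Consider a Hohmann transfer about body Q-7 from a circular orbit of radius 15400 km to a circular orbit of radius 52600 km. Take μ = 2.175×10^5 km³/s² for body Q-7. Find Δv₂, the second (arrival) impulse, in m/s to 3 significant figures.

Semi-major axis of the transfer orbit: a_t = (15400 + 52600)/2 = 34000 km.
Circular speed at r = 52600 km: v_c = √(μ/r) = 2.03347 km/s.
Transfer-orbit speed at the same r (vis-viva, a = a_t): v_t = √[μ(2/r − 1/a_t)] = 1.36854 km/s.
Δv₂ = |v_t − v_c| = |1.36854 − 2.03347| = 0.6649 km/s.

Δv₂ = 665 m/s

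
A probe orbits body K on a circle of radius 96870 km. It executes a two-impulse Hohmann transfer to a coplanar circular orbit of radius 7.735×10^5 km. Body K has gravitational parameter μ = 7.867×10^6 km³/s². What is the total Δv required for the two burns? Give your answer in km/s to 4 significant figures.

Transfer-ellipse semi-major axis a_t = (r₁ + r₂)/2 = (96870 + 7.735×10^5)/2 = 4.35185×10^5 km.
At r₁ the circular-orbit speed is v₁ = √(μ/r₁) = 9.011766 km/s.
Transfer-orbit speed at r₁ (vis-viva): v_p = √[μ(2/r₁ − 1/a_t)] = 12.01443 km/s.
First burn Δv₁ = |v_p − v₁| = 3.0027 km/s.
Circular speed at r₂: v₂ = √(μ/r₂) = 3.1891 km/s.
Transfer-orbit speed at r₂: v_a = √[μ(2/r₂ − 1/a_t)] = 1.5046 km/s.
Second burn Δv₂ = |v₂ − v_a| = 1.6845 km/s.
Δv = Δv₁ + Δv₂ = 3.0027 + 1.6845 = 4.687 km/s.

Δv = 4.687 km/s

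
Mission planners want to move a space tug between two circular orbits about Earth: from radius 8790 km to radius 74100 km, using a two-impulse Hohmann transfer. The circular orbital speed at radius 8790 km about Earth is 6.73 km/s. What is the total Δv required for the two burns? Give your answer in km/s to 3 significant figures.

Δv = 3.52 km/s

From the circular-orbit relation v² = μ/r at r = 8790 km: μ = v²r = (6.73)² × 8790 = 3.98125×10^5 km³/s².
Semi-major axis of the transfer orbit: a_t = (8790 + 74100)/2 = 41445 km.
At r₁ the circular-orbit speed is v₁ = √(μ/r₁) = 6.730 km/s.
Transfer-orbit speed at r₁ (vis-viva equation): v_p = √[μ(2/r₁ − 1/a_t)] = 8.999 km/s.
First burn Δv₁ = |v_p − v₁| = 2.269 km/s.
Circular speed at r₂: v₂ = √(μ/r₂) = 2.3179 km/s.
Transfer-orbit speed at r₂: v_a = √[μ(2/r₂ − 1/a_t)] = 1.0675 km/s.
Second burn Δv₂ = |v₂ − v_a| = 1.250 km/s.
Δv = Δv₁ + Δv₂ = 2.269 + 1.250 = 3.519 km/s.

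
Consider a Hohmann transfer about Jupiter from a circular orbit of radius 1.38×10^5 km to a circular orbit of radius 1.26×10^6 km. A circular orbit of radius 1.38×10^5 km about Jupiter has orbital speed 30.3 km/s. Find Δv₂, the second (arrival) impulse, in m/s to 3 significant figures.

Δv₂ = 5570 m/s

From the circular-orbit relation v² = μ/r at r = 1.38×10^5 km: μ = v²r = (30.3)² × 1.38×10^5 = 1.26696×10^8 km³/s².
Transfer-ellipse semi-major axis a_t = (r₁ + r₂)/2 = (1.380×10^5 + 1.260×10^6)/2 = 6.990×10^5 km.
Circular speed at r = 1.260×10^6 km: v_c = √(μ/r) = 10.0276 km/s.
Vis-viva on the transfer ellipse at r = 1.260×10^6 km gives v_t = √[μ(2/r − 1/a_t)] = 4.45551 km/s.
Δv₂ = |v_t − v_c| = |4.45551 − 10.0276| = 5.572 km/s.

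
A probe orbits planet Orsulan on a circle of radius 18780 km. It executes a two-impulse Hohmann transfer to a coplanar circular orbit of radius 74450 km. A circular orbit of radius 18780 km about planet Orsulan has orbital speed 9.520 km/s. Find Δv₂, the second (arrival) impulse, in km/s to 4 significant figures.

From the circular-orbit relation v² = μ/r at r = 18780 km: μ = v²r = (9.520)² × 18780 = 1.70204×10^6 km³/s².
Transfer-ellipse semi-major axis a_t = (r₁ + r₂)/2 = (18780 + 74450)/2 = 46615 km.
Circular speed at r = 74450 km: v_c = √(μ/r) = 4.78137 km/s.
Transfer-orbit speed at the same r (vis-viva, a = a_t): v_t = √[μ(2/r − 1/a_t)] = 3.03485 km/s.
Δv₂ = |v_t − v_c| = |3.03485 − 4.78137| = 1.747 km/s.

Δv₂ = 1.747 km/s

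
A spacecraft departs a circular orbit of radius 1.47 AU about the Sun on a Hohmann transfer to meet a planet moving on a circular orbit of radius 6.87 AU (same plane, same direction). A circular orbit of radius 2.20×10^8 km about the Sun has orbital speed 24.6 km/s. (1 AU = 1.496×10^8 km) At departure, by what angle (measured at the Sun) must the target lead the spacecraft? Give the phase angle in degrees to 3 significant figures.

From the circular-orbit relation v² = μ/r at r = 2.20×10^8 km: μ = v²r = (24.6)² × 2.20×10^8 = 1.33135×10^11 km³/s².
In km: r₁ = 1.47 × 1.496×10^8 = 2.19912×10^8 km; r₂ = 6.87 × 1.496×10^8 = 1.027752×10^9 km.
The Hohmann ellipse has a_t = (r₁ + r₂)/2 = 6.23832×10^8 km.
Transfer time t = π√(a_t³/μ) = 1.341544×10^8 s.
The target's mean motion on its circular orbit is ω₂ = √(μ/r₂³) = 1.107424×10^-8 rad/s.
Angle swept by the target during transfer: ω₂·t = 1.4857 rad = 85.12°.
The spacecraft traverses 180° on the transfer ellipse, so the target must lead by 180° − 85.12° = 94.9°.

φ = 94.9°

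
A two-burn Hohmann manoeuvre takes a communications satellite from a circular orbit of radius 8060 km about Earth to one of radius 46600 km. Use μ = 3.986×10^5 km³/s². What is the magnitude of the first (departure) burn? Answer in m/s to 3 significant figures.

Δv₁ = 2150 m/s

The Hohmann ellipse has a_t = (r₁ + r₂)/2 = 27330 km.
Circular speed at r = 8060 km: v_c = √(μ/r) = 7.0324 km/s.
Transfer-orbit speed at the same r (vis-viva, a = a_t): v_t = √[μ(2/r − 1/a_t)] = 9.1828 km/s.
Δv₁ = |v_t − v_c| = |9.1828 − 7.0324| = 2.150 km/s.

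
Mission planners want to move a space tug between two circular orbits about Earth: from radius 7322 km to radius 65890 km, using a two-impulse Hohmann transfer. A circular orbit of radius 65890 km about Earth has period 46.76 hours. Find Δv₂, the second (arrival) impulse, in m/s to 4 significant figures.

Δv₂ = 1359 m/s

From Kepler's third law T² = 4π²r³/μ at r = 65890 km, T = 46.76 hours = 46.76 × 3600 s = 1.68336×10^5 s: μ = 4π²r³/T² = 3.98533×10^5 km³/s².
The Hohmann ellipse has a_t = (r₁ + r₂)/2 = 36606 km.
Circular speed at r = 65890 km: v_c = √(μ/r) = 2.459 km/s.
Vis-viva on the transfer ellipse at r = 65890 km gives v_t = √[μ(2/r − 1/a_t)] = 1.100 km/s.
Δv₂ = |v_t − v_c| = |1.100 − 2.459| = 1.359 km/s.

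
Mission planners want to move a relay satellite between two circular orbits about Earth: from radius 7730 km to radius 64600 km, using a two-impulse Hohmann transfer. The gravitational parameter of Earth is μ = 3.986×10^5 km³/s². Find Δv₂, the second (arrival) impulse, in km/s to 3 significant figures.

Δv₂ = 1.34 km/s

Transfer-ellipse semi-major axis a_t = (r₁ + r₂)/2 = (7730 + 64600)/2 = 36165 km.
Circular speed at r = 64600 km: v_c = √(μ/r) = 2.484 km/s.
Transfer-orbit speed at the same r (vis-viva, a = a_t): v_t = √[μ(2/r − 1/a_t)] = 1.148 km/s.
Δv₂ = |v_t − v_c| = |1.148 − 2.484| = 1.336 km/s.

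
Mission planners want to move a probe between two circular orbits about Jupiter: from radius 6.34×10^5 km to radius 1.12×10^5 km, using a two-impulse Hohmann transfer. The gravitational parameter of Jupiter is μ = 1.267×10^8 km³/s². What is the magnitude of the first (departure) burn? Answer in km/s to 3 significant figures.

Transfer-ellipse semi-major axis a_t = (r₁ + r₂)/2 = (6.340×10^5 + 1.120×10^5)/2 = 3.730×10^5 km.
On the circular orbit at r = 6.340×10^5 km, v_c = √(μ/r) = 14.1366 km/s.
Transfer-orbit speed at the same r (vis-viva, a = a_t): v_t = √[μ(2/r − 1/a_t)] = 7.74637 km/s.
Δv₁ = |v_t − v_c| = |7.74637 − 14.1366| = 6.390 km/s.

Δv₁ = 6.39 km/s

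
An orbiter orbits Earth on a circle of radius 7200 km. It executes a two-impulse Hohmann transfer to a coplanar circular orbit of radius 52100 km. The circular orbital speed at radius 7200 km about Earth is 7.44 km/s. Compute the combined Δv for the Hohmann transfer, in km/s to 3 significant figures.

Δv = 3.83 km/s

From the circular-orbit relation v² = μ/r at r = 7200 km: μ = v²r = (7.44)² × 7200 = 3.98546×10^5 km³/s².
The Hohmann ellipse has a_t = (r₁ + r₂)/2 = 29650 km.
At r₁ the circular-orbit speed is v₁ = √(μ/r₁) = 7.440 km/s.
On the transfer ellipse at r₁, vis-viva equation gives v_p = √[μ(2/r₁ − 1/a_t)] = 9.862 km/s.
First burn Δv₁ = |v_p − v₁| = 2.422 km/s.
Circular speed at r₂: v₂ = √(μ/r₂) = 2.766 km/s.
Transfer-orbit speed at r₂: v_a = √[μ(2/r₂ − 1/a_t)] = 1.363 km/s.
Second burn Δv₂ = |v₂ − v_a| = 1.403 km/s.
Total Δv = Δv₁ + Δv₂ = 3.825 km/s.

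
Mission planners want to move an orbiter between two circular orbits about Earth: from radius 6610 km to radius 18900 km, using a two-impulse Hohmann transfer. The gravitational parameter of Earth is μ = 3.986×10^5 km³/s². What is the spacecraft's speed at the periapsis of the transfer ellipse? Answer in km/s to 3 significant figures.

Semi-major axis of the transfer orbit: a_t = (6610 + 18900)/2 = 12755 km.
The periapsis of the transfer ellipse is at r = 6610 km.
Vis-viva: v = √[μ(2/r − 1/a_t)] = √[3.986×10^5 × (2/6610 − 1/12755)] = 9.453 km/s.

v = 9.45 km/s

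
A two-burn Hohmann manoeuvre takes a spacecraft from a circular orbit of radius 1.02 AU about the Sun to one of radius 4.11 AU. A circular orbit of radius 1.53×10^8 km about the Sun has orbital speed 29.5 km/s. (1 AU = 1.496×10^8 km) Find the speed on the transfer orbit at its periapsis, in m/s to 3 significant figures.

v = 37400 m/s

From the circular-orbit relation v² = μ/r at r = 1.53×10^8 km: μ = v²r = (29.5)² × 1.53×10^8 = 1.33148×10^11 km³/s².
In km: r₁ = 1.02 × 1.496×10^8 = 1.52592×10^8 km; r₂ = 4.11 × 1.496×10^8 = 6.14856×10^8 km.
Transfer-ellipse semi-major axis a_t = (r₁ + r₂)/2 = (1.52592×10^8 + 6.14856×10^8)/2 = 3.83724×10^8 km.
At periapsis, r = 1.52592×10^8 km.
Applying v² = μ(2/r − 1/a_t): v = 37.39 km/s.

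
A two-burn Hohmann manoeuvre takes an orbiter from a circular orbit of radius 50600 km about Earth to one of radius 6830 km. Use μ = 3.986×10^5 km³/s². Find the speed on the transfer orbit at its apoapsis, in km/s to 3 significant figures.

Semi-major axis of the transfer orbit: a_t = (50600 + 6830)/2 = 28715 km.
At apoapsis, r = 50600 km.
Applying v² = μ(2/r − 1/a_t): v = 1.369 km/s.

v = 1.37 km/s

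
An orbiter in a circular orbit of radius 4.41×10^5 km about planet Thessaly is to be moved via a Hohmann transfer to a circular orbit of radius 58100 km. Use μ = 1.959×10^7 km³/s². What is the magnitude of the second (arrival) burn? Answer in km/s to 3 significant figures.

Transfer-ellipse semi-major axis a_t = (r₁ + r₂)/2 = (4.410×10^5 + 58100)/2 = 2.4955×10^5 km.
On the circular orbit at r = 58100 km, v_c = √(μ/r) = 18.362 km/s.
Transfer-orbit speed at the same r (vis-viva, a = a_t): v_t = √[μ(2/r − 1/a_t)] = 24.410 km/s.
Δv₂ = |v_t − v_c| = |24.410 − 18.362| = 6.048 km/s.

Δv₂ = 6.05 km/s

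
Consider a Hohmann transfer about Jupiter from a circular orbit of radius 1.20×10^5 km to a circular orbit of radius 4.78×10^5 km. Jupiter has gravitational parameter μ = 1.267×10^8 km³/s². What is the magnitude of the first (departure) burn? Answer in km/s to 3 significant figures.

Δv₁ = 8.59 km/s

The Hohmann ellipse has a_t = (r₁ + r₂)/2 = 2.990×10^5 km.
Circular speed at r = 1.200×10^5 km: v_c = √(μ/r) = 32.4936 km/s.
Vis-viva on the transfer ellipse at r = 1.200×10^5 km gives v_t = √[μ(2/r − 1/a_t)] = 41.0843 km/s.
Δv₁ = |v_t − v_c| = |41.0843 − 32.4936| = 8.591 km/s.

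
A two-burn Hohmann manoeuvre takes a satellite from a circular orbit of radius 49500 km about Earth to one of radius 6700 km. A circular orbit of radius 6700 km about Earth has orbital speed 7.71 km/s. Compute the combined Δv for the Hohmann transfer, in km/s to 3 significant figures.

Δv = 3.97 km/s

From the circular-orbit relation v² = μ/r at r = 6700 km: μ = v²r = (7.71)² × 6700 = 3.98275×10^5 km³/s².
Transfer-ellipse semi-major axis a_t = (r₁ + r₂)/2 = (49500 + 6700)/2 = 28100 km.
Circular speed at r₁: v₁ = √(μ/r₁) = √(3.98275×10^5/49500) = 2.8365 km/s.
Transfer-orbit speed at r₁ (vis-viva): v_a = √[μ(2/r₁ − 1/a_t)] = 1.3851 km/s.
First burn Δv₁ = |v_a − v₁| = 1.451 km/s.
Circular speed at r₂: v₂ = √(μ/r₂) = 7.7100 km/s.
Transfer-orbit speed at r₂: v_p = √[μ(2/r₂ − 1/a_t)] = 10.233 km/s.
Second burn Δv₂ = |v₂ − v_p| = 2.523 km/s.
Total Δv = Δv₁ + Δv₂ = 3.974 km/s.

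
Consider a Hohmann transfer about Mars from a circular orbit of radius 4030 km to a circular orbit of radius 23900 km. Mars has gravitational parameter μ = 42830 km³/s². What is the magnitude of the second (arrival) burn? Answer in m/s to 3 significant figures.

Semi-major axis of the transfer orbit: a_t = (4030 + 23900)/2 = 13965 km.
Circular speed at r = 23900 km: v_c = √(μ/r) = 1.33867 km/s.
Vis-viva on the transfer ellipse at r = 23900 km gives v_t = √[μ(2/r − 1/a_t)] = 0.719130 km/s.
Δv₂ = |v_t − v_c| = |0.719130 − 1.33867| = 0.6195 km/s.

Δv₂ = 620 m/s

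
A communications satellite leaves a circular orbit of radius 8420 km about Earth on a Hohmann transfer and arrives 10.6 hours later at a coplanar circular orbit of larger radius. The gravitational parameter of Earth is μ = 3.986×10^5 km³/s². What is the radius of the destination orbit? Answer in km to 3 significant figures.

Transfer time t = 10.6 hours = 38160 s, and t = π√(a_t³/μ).
So a_t = (μ t²/π²)^(1/3) = (3.986×10^5 × (38160)² / π²)^(1/3) = 38888 km.
Since a_t = (r₁ + r₂)/2, r₂ = 2a_t − r₁ = 2×38888 − 8420 = 69356 km.

r₂ = 69400 km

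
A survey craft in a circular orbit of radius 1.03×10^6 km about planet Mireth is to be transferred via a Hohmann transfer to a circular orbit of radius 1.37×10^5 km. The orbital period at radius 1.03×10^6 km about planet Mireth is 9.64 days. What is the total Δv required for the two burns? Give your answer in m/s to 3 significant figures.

Δv = 11000 m/s

From Kepler's third law T² = 4π²r³/μ at r = 1.03×10^6 km, T = 9.64 days = 9.64 × 86400 s = 8.32896×10^5 s: μ = 4π²r³/T² = 6.21856×10^7 km³/s².
Semi-major axis of the transfer orbit: a_t = (1.030×10^6 + 1.370×10^5)/2 = 5.835×10^5 km.
Circular speed at r₁: v₁ = √(μ/r₁) = √(6.21856×10^7/1.030×10^6) = 7.770 km/s.
On the transfer ellipse at r₁, v² = μ(2/r − 1/a) gives v_a = √[μ(2/r₁ − 1/a_t)] = 3.765 km/s.
First burn Δv₁ = |v_a − v₁| = 4.005 km/s.
Circular speed at r₂: v₂ = √(μ/r₂) = 21.305 km/s.
Transfer-orbit speed at r₂: v_p = √[μ(2/r₂ − 1/a_t)] = 28.306 km/s.
Second burn Δv₂ = |v₂ − v_p| = 7.001 km/s.
Total Δv = Δv₁ + Δv₂ = 11.01 km/s.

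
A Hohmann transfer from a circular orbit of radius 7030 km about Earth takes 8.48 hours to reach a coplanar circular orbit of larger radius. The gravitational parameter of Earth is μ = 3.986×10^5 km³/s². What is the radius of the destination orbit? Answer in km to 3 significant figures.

r₂ = 60000 km

Transfer time t = 8.48 hours = 30528 s, and t = π√(a_t³/μ).
So a_t = (μ t²/π²)^(1/3) = (3.986×10^5 × (30528)² / π²)^(1/3) = 33513 km.
Since a_t = (r₁ + r₂)/2, r₂ = 2a_t − r₁ = 2×33513 − 7030 = 59996 km.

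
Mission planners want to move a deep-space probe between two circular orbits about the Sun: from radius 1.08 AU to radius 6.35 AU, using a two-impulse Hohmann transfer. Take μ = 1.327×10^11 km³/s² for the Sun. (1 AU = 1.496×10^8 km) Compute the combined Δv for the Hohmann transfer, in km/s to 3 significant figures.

In km: r₁ = 1.08 × 1.496×10^8 = 1.61568×10^8 km; r₂ = 6.35 × 1.496×10^8 = 9.4996×10^8 km.
Transfer-ellipse semi-major axis a_t = (r₁ + r₂)/2 = (1.61568×10^8 + 9.4996×10^8)/2 = 5.55764×10^8 km.
Circular speed at r₁: v₁ = √(μ/r₁) = √(1.327×10^11/1.61568×10^8) = 28.66 km/s.
On the transfer ellipse at r₁, v² = μ(2/r − 1/a) gives v_p = √[μ(2/r₁ − 1/a_t)] = 37.47 km/s.
First burn Δv₁ = |v_p − v₁| = 8.810 km/s.
Circular speed at r₂: v₂ = √(μ/r₂) = 11.819 km/s.
Transfer-orbit speed at r₂: v_a = √[μ(2/r₂ − 1/a_t)] = 6.3726 km/s.
Second burn Δv₂ = |v₂ − v_a| = 5.446 km/s.
Total Δv = Δv₁ + Δv₂ = 14.26 km/s.

Δv = 14.3 km/s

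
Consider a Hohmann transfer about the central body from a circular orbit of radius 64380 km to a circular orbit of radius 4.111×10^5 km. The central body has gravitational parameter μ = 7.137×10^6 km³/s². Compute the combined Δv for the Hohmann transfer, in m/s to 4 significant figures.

Transfer-ellipse semi-major axis a_t = (r₁ + r₂)/2 = (64380 + 4.111×10^5)/2 = 2.3774×10^5 km.
Circular speed at r₁: v₁ = √(μ/r₁) = √(7.137×10^6/64380) = 10.5289 km/s.
On the transfer ellipse at r₁, vis-viva equation gives v_p = √[μ(2/r₁ − 1/a_t)] = 13.8454 km/s.
First burn Δv₁ = |v_p − v₁| = 3.3165 km/s.
At r₂, v₂ = √(μ/r₂) = 4.1666 km/s.
Transfer-orbit speed at r₂: v_a = √[μ(2/r₂ − 1/a_t)] = 2.1682 km/s.
Second burn Δv₂ = |v₂ − v_a| = 1.9984 km/s.
Δv = Δv₁ + Δv₂ = 3.3165 + 1.9984 = 5.315 km/s.

Δv = 5315 m/s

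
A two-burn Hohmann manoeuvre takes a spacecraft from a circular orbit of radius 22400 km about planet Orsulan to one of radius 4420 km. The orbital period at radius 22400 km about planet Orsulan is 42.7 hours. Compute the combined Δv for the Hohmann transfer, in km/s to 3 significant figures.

From Kepler's third law T² = 4π²r³/μ at r = 22400 km, T = 42.7 hours = 42.7 × 3600 s = 1.5372×10^5 s: μ = 4π²r³/T² = 18777.7 km³/s².
Semi-major axis of the transfer orbit: a_t = (22400 + 4420)/2 = 13410 km.
Circular speed at r₁: v₁ = √(μ/r₁) = √(18777.7/22400) = 0.91558 km/s.
On the transfer ellipse at r₁, v² = μ(2/r − 1/a) gives v_a = √[μ(2/r₁ − 1/a_t)] = 0.52565 km/s.
First burn Δv₁ = |v_a − v₁| = 0.3899 km/s.
Circular speed at r₂: v₂ = √(μ/r₂) = 2.06115 km/s.
Transfer-orbit speed at r₂: v_p = √[μ(2/r₂ − 1/a_t)] = 2.66391 km/s.
Second burn Δv₂ = |v₂ − v_p| = 0.6028 km/s.
Δv = Δv₁ + Δv₂ = 0.3899 + 0.6028 = 0.9927 km/s.

Δv = 0.993 km/s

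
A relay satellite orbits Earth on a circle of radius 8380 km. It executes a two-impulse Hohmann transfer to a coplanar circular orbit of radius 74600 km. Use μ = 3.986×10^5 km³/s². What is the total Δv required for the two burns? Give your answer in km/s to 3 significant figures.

Semi-major axis of the transfer orbit: a_t = (8380 + 74600)/2 = 41490 km.
Circular speed at r₁: v₁ = √(μ/r₁) = √(3.986×10^5/8380) = 6.897 km/s.
On the transfer ellipse at r₁, vis-viva equation gives v_p = √[μ(2/r₁ − 1/a_t)] = 9.248 km/s.
First burn Δv₁ = |v_p − v₁| = 2.351 km/s.
At r₂, v₂ = √(μ/r₂) = 2.312 km/s.
Transfer-orbit speed at r₂: v_a = √[μ(2/r₂ − 1/a_t)] = 1.039 km/s.
Second burn Δv₂ = |v₂ − v_a| = 1.273 km/s.
Δv = Δv₁ + Δv₂ = 2.351 + 1.273 = 3.624 km/s.

Δv = 3.62 km/s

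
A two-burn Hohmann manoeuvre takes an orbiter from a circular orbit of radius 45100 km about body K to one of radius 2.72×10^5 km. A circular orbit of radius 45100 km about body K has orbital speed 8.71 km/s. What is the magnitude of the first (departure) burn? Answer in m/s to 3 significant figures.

From the circular-orbit relation v² = μ/r at r = 45100 km: μ = v²r = (8.71)² × 45100 = 3.42147×10^6 km³/s².
Semi-major axis of the transfer orbit: a_t = (45100 + 2.720×10^5)/2 = 1.5855×10^5 km.
On the circular orbit at r = 45100 km, v_c = √(μ/r) = 8.7100 km/s.
Transfer-orbit speed at the same r (vis-viva, a = a_t): v_t = √[μ(2/r − 1/a_t)] = 11.408 km/s.
Δv₁ = |v_t − v_c| = |11.408 − 8.7100| = 2.698 km/s.

Δv₁ = 2700 m/s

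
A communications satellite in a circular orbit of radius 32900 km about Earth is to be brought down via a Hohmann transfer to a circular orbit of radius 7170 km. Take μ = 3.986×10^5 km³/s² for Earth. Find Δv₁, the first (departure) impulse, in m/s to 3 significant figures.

Semi-major axis of the transfer orbit: a_t = (32900 + 7170)/2 = 20035 km.
On the circular orbit at r = 32900 km, v_c = √(μ/r) = 3.4807 km/s.
Vis-viva on the transfer ellipse at r = 32900 km gives v_t = √[μ(2/r − 1/a_t)] = 2.0823 km/s.
Δv₁ = |v_t − v_c| = |2.0823 − 3.4807| = 1.398 km/s.

Δv₁ = 1400 m/s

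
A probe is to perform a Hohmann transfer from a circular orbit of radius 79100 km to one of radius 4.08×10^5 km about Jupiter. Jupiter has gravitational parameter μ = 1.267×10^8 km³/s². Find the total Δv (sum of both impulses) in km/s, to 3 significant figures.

Transfer-ellipse semi-major axis a_t = (r₁ + r₂)/2 = (79100 + 4.080×10^5)/2 = 2.4355×10^5 km.
Circular speed at r₁: v₁ = √(μ/r₁) = √(1.267×10^8/79100) = 40.02 km/s.
On the transfer ellipse at r₁, v² = μ(2/r − 1/a) gives v_p = √[μ(2/r₁ − 1/a_t)] = 51.80 km/s.
First burn Δv₁ = |v_p − v₁| = 11.78 km/s.
Circular speed at r₂: v₂ = √(μ/r₂) = 17.622 km/s.
Transfer-orbit speed at r₂: v_a = √[μ(2/r₂ − 1/a_t)] = 10.043 km/s.
Second burn Δv₂ = |v₂ − v_a| = 7.579 km/s.
Total Δv = Δv₁ + Δv₂ = 19.36 km/s.

Δv = 19.4 km/s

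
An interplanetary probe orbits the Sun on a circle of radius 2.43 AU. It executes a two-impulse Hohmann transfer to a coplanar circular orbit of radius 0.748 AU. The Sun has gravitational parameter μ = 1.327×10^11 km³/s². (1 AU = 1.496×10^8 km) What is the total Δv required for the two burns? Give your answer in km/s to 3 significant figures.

Δv = 14.1 km/s

In km: r₁ = 2.43 × 1.496×10^8 = 3.63528×10^8 km; r₂ = 0.748 × 1.496×10^8 = 1.119008×10^8 km.
The Hohmann ellipse has a_t = (r₁ + r₂)/2 = 2.377144×10^8 km.
Circular speed at r₁: v₁ = √(μ/r₁) = √(1.327×10^11/3.63528×10^8) = 19.106 km/s.
Transfer-orbit speed at r₁ (v² = μ(2/r − 1/a)): v_a = √[μ(2/r₁ − 1/a_t)] = 13.109 km/s.
First burn Δv₁ = |v_a − v₁| = 5.997 km/s.
At r₂, v₂ = √(μ/r₂) = 34.436 km/s.
Transfer-orbit speed at r₂: v_p = √[μ(2/r₂ − 1/a_t)] = 42.585 km/s.
Second burn Δv₂ = |v₂ − v_p| = 8.149 km/s.
Δv = Δv₁ + Δv₂ = 5.997 + 8.149 = 14.15 km/s.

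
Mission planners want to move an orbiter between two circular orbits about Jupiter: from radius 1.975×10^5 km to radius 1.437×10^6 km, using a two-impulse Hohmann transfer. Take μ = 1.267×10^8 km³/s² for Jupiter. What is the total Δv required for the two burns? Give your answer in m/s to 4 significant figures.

Δv = 13030 m/s

Semi-major axis of the transfer orbit: a_t = (1.975×10^5 + 1.437×10^6)/2 = 8.1725×10^5 km.
At r₁ the circular-orbit speed is v₁ = √(μ/r₁) = 25.328 km/s.
Transfer-orbit speed at r₁ (vis-viva): v_p = √[μ(2/r₁ − 1/a_t)] = 33.586 km/s.
First burn Δv₁ = |v_p − v₁| = 8.258 km/s.
Circular speed at r₂: v₂ = √(μ/r₂) = 9.390 km/s.
Transfer-orbit speed at r₂: v_a = √[μ(2/r₂ − 1/a_t)] = 4.616 km/s.
Second burn Δv₂ = |v₂ − v_a| = 4.774 km/s.
Total Δv = Δv₁ + Δv₂ = 13.03 km/s.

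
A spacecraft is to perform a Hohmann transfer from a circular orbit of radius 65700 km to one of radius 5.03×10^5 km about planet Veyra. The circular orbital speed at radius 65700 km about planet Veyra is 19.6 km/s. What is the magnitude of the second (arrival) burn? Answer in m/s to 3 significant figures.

Δv₂ = 3680 m/s

From the circular-orbit relation v² = μ/r at r = 65700 km: μ = v²r = (19.6)² × 65700 = 2.52393×10^7 km³/s².
The Hohmann ellipse has a_t = (r₁ + r₂)/2 = 2.8435×10^5 km.
On the circular orbit at r = 5.030×10^5 km, v_c = √(μ/r) = 7.084 km/s.
Vis-viva on the transfer ellipse at r = 5.030×10^5 km gives v_t = √[μ(2/r − 1/a_t)] = 3.405 km/s.
Δv₂ = |v_t − v_c| = |3.405 − 7.084| = 3.679 km/s.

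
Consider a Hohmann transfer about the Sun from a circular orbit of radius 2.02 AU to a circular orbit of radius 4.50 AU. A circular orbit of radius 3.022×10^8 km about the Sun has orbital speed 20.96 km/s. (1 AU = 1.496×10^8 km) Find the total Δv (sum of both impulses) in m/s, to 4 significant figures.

Δv = 6655 m/s

From the circular-orbit relation v² = μ/r at r = 3.022×10^8 km: μ = v²r = (20.96)² × 3.022×10^8 = 1.32763×10^11 km³/s².
In km: r₁ = 2.02 × 1.496×10^8 = 3.02192×10^8 km; r₂ = 4.50 × 1.496×10^8 = 6.732×10^8 km.
Transfer-ellipse semi-major axis a_t = (r₁ + r₂)/2 = (3.02192×10^8 + 6.732×10^8)/2 = 4.87696×10^8 km.
Circular speed at r₁: v₁ = √(μ/r₁) = √(1.32763×10^11/3.02192×10^8) = 20.960 km/s.
On the transfer ellipse at r₁, v² = μ(2/r − 1/a) gives v_p = √[μ(2/r₁ − 1/a_t)] = 24.626 km/s.
First burn Δv₁ = |v_p − v₁| = 3.666 km/s.
At r₂, v₂ = √(μ/r₂) = 14.043 km/s.
Transfer-orbit speed at r₂: v_a = √[μ(2/r₂ − 1/a_t)] = 11.054 km/s.
Second burn Δv₂ = |v₂ − v_a| = 2.989 km/s.
Δv = Δv₁ + Δv₂ = 3.666 + 2.989 = 6.655 km/s.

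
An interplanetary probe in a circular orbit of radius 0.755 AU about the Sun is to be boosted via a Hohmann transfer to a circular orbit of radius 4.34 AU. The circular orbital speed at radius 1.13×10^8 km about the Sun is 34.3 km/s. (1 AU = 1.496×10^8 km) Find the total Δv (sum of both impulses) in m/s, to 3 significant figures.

Δv = 17000 m/s

From the circular-orbit relation v² = μ/r at r = 1.13×10^8 km: μ = v²r = (34.3)² × 1.13×10^8 = 1.32943×10^11 km³/s².
In km: r₁ = 0.755 × 1.496×10^8 = 1.12948×10^8 km; r₂ = 4.34 × 1.496×10^8 = 6.49264×10^8 km.
Transfer-ellipse semi-major axis a_t = (r₁ + r₂)/2 = (1.12948×10^8 + 6.49264×10^8)/2 = 3.81106×10^8 km.
At r₁ the circular-orbit speed is v₁ = √(μ/r₁) = 34.31 km/s.
Transfer-orbit speed at r₁ (vis-viva): v_p = √[μ(2/r₁ − 1/a_t)] = 44.78 km/s.
First burn Δv₁ = |v_p − v₁| = 10.47 km/s.
At r₂, v₂ = √(μ/r₂) = 14.309 km/s.
Transfer-orbit speed at r₂: v_a = √[μ(2/r₂ − 1/a_t)] = 7.7900 km/s.
Second burn Δv₂ = |v₂ − v_a| = 6.519 km/s.
Total Δv = Δv₁ + Δv₂ = 16.99 km/s.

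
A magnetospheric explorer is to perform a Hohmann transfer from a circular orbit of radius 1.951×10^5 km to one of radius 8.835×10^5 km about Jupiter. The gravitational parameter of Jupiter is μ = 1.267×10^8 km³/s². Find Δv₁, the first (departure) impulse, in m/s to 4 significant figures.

Semi-major axis of the transfer orbit: a_t = (1.951×10^5 + 8.835×10^5)/2 = 5.393×10^5 km.
On the circular orbit at r = 1.951×10^5 km, v_c = √(μ/r) = 25.4835 km/s.
Transfer-orbit speed at the same r (vis-viva, a = a_t): v_t = √[μ(2/r − 1/a_t)] = 32.6173 km/s.
Δv₁ = |v_t − v_c| = |32.6173 − 25.4835| = 7.134 km/s.

Δv₁ = 7134 m/s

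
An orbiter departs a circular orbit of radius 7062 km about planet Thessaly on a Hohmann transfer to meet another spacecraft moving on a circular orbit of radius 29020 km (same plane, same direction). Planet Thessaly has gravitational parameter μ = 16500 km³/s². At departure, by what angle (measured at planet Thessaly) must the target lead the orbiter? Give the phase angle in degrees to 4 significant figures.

Transfer-ellipse semi-major axis a_t = (r₁ + r₂)/2 = (7062 + 29020)/2 = 18041 km.
Transfer time t = π√(a_t³/μ) = 59265 s.
Target angular speed ω₂ = √(μ/r₂³) = 2.5983×10^-5 rad/s.
Angle swept by the target during transfer: ω₂·t = 1.5399 rad = 88.23°.
Arrival is 180° from departure on the ellipse, so φ = 180° − 88.23° = 91.77°.

φ = 91.77°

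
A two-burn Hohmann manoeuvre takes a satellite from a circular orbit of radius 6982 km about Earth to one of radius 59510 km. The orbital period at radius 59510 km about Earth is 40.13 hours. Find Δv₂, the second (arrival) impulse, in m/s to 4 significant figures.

From Kepler's third law T² = 4π²r³/μ at r = 59510 km, T = 40.13 hours = 40.13 × 3600 s = 1.44468×10^5 s: μ = 4π²r³/T² = 3.98645×10^5 km³/s².
Transfer-ellipse semi-major axis a_t = (r₁ + r₂)/2 = (6982 + 59510)/2 = 33246 km.
Circular speed at r = 59510 km: v_c = √(μ/r) = 2.588 km/s.
Transfer-orbit speed at the same r (vis-viva, a = a_t): v_t = √[μ(2/r − 1/a_t)] = 1.186 km/s.
Δv₂ = |v_t − v_c| = |1.186 − 2.588| = 1.402 km/s.

Δv₂ = 1402 m/s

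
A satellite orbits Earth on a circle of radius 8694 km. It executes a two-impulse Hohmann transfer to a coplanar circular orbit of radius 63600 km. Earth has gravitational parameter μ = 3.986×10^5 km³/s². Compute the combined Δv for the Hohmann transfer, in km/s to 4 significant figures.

Semi-major axis of the transfer orbit: a_t = (8694 + 63600)/2 = 36147 km.
At r₁ the circular-orbit speed is v₁ = √(μ/r₁) = 6.7711 km/s.
On the transfer ellipse at r₁, vis-viva gives v_p = √[μ(2/r₁ − 1/a_t)] = 8.9815 km/s.
First burn Δv₁ = |v_p − v₁| = 2.210 km/s.
Circular speed at r₂: v₂ = √(μ/r₂) = 2.5035 km/s.
Transfer-orbit speed at r₂: v_a = √[μ(2/r₂ − 1/a_t)] = 1.2278 km/s.
Second burn Δv₂ = |v₂ − v_a| = 1.276 km/s.
Δv = Δv₁ + Δv₂ = 2.210 + 1.276 = 3.486 km/s.

Δv = 3.486 km/s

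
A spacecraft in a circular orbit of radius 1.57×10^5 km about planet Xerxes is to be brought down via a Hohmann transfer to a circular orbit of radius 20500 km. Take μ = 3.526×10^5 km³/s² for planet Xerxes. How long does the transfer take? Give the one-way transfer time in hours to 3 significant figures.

The Hohmann ellipse has a_t = (r₁ + r₂)/2 = 88750 km.
By Kepler's third law the transfer-orbit period is T = 2π√(a_t³/μ), so t = T/2 = 1.399×10^5 s.
Converting: 1.399×10^5 s ÷ 3600 s/hour = 38.9 hours.

t = 38.9 hours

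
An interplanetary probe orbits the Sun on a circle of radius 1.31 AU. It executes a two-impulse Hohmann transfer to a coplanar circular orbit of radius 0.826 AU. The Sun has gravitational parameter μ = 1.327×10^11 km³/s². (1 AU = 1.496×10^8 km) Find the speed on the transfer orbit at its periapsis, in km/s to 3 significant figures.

In km: r₁ = 1.31 × 1.496×10^8 = 1.95976×10^8 km; r₂ = 0.826 × 1.496×10^8 = 1.235696×10^8 km.
Transfer-ellipse semi-major axis a_t = (r₁ + r₂)/2 = (1.95976×10^8 + 1.235696×10^8)/2 = 1.597728×10^8 km.
The periapsis of the transfer ellipse is at r = 1.235696×10^8 km.
Applying v² = μ(2/r − 1/a_t): v = 36.29 km/s.

v = 36.3 km/s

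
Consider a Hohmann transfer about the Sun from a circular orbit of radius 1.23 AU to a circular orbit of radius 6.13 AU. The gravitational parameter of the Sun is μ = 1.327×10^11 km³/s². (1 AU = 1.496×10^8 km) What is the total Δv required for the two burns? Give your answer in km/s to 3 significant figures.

In km: r₁ = 1.23 × 1.496×10^8 = 1.84008×10^8 km; r₂ = 6.13 × 1.496×10^8 = 9.17048×10^8 km.
The Hohmann ellipse has a_t = (r₁ + r₂)/2 = 5.50528×10^8 km.
At r₁ the circular-orbit speed is v₁ = √(μ/r₁) = 26.855 km/s.
On the transfer ellipse at r₁, vis-viva gives v_p = √[μ(2/r₁ − 1/a_t)] = 34.660 km/s.
First burn Δv₁ = |v_p − v₁| = 7.805 km/s.
Circular speed at r₂: v₂ = √(μ/r₂) = 12.03 km/s.
Transfer-orbit speed at r₂: v_a = √[μ(2/r₂ − 1/a_t)] = 6.955 km/s.
Second burn Δv₂ = |v₂ − v_a| = 5.075 km/s.
Δv = Δv₁ + Δv₂ = 7.805 + 5.075 = 12.88 km/s.

Δv = 12.9 km/s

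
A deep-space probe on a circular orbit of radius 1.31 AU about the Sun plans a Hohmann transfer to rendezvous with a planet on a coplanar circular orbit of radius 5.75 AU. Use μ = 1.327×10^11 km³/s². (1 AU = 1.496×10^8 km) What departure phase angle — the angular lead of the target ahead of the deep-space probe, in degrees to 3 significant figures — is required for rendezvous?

In km: r₁ = 1.31 × 1.496×10^8 = 1.95976×10^8 km; r₂ = 5.75 × 1.496×10^8 = 8.602×10^8 km.
The Hohmann ellipse has a_t = (r₁ + r₂)/2 = 5.28088×10^8 km.
Transfer time t = π√(a_t³/μ) = 1.04658×10^8 s.
Target angular speed ω₂ = √(μ/r₂³) = 1.44390×10^-8 rad/s.
Angle swept by the target during transfer: ω₂·t = 1.51116 rad = 86.58°.
Arrival is 180° from departure on the ellipse, so φ = 180° − 86.58° = 93.4°.

φ = 93.4°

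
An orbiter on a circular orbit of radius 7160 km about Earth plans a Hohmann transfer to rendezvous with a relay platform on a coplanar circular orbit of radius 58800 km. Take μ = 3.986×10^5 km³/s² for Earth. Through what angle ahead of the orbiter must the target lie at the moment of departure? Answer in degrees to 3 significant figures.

φ = 104°

Semi-major axis of the transfer orbit: a_t = (7160 + 58800)/2 = 32980 km.
Transfer time t = π√(a_t³/μ) = 29802.8 s.
Target angular speed ω₂ = √(μ/r₂³) = 4.42795×10^-5 rad/s.
Angle swept by the target during transfer: ω₂·t = 1.3197 rad = 75.61°.
Arrival is 180° from departure on the ellipse, so φ = 180° − 75.61° = 104°.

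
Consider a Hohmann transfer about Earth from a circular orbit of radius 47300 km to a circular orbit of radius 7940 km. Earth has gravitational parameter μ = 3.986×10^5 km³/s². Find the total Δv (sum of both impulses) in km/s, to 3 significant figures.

Transfer-ellipse semi-major axis a_t = (r₁ + r₂)/2 = (47300 + 7940)/2 = 27620 km.
At r₁ the circular-orbit speed is v₁ = √(μ/r₁) = 2.9029 km/s.
Transfer-orbit speed at r₁ (vis-viva): v_a = √[μ(2/r₁ − 1/a_t)] = 1.5565 km/s.
First burn Δv₁ = |v_a − v₁| = 1.346 km/s.
Circular speed at r₂: v₂ = √(μ/r₂) = 7.085 km/s.
Transfer-orbit speed at r₂: v_p = √[μ(2/r₂ − 1/a_t)] = 9.272 km/s.
Second burn Δv₂ = |v₂ − v_p| = 2.187 km/s.
Total Δv = Δv₁ + Δv₂ = 3.533 km/s.

Δv = 3.53 km/s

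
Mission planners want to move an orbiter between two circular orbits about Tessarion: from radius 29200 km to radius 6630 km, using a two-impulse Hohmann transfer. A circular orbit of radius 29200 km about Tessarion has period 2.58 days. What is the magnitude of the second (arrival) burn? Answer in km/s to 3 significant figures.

From Kepler's third law T² = 4π²r³/μ at r = 29200 km, T = 2.58 days = 2.58 × 86400 s = 2.22912×10^5 s: μ = 4π²r³/T² = 19780.7 km³/s².
Semi-major axis of the transfer orbit: a_t = (29200 + 6630)/2 = 17915 km.
Circular speed at r = 6630 km: v_c = √(μ/r) = 1.7273 km/s.
Vis-viva on the transfer ellipse at r = 6630 km gives v_t = √[μ(2/r − 1/a_t)] = 2.2052 km/s.
Δv₂ = |v_t − v_c| = |2.2052 − 1.7273| = 0.4779 km/s.

Δv₂ = 0.478 km/s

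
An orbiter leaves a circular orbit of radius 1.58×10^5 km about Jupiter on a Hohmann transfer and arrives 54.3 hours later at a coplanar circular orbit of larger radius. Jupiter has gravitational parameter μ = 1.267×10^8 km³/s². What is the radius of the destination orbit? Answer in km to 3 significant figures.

r₂ = 1.42×10^6 km

Transfer time t = 54.3 hours = 1.9548×10^5 s, and t = π√(a_t³/μ).
So a_t = (μ t²/π²)^(1/3) = (1.267×10^8 × (1.9548×10^5)² / π²)^(1/3) = 7.8867×10^5 km.
Since a_t = (r₁ + r₂)/2, r₂ = 2a_t − r₁ = 2×7.8867×10^5 − 1.580×10^5 = 1.41934×10^6 km.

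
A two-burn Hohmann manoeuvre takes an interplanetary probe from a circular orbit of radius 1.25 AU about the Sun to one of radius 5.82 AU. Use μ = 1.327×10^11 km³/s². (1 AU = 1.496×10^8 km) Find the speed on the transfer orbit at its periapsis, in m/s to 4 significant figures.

v = 34180 m/s

In km: r₁ = 1.25 × 1.496×10^8 = 1.870×10^8 km; r₂ = 5.82 × 1.496×10^8 = 8.70672×10^8 km.
Semi-major axis of the transfer orbit: a_t = (1.870×10^8 + 8.70672×10^8)/2 = 5.28836×10^8 km.
The periapsis of the transfer ellipse is at r = 1.870×10^8 km.
Vis-viva: v = √[μ(2/r − 1/a_t)] = √[1.327×10^11 × (2/1.870×10^8 − 1/5.28836×10^8)] = 34.18 km/s.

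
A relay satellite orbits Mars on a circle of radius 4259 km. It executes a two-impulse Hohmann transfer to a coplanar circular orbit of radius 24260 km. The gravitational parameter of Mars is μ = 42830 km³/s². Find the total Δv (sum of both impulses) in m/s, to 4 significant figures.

The Hohmann ellipse has a_t = (r₁ + r₂)/2 = 14259.5 km.
At r₁ the circular-orbit speed is v₁ = √(μ/r₁) = 3.1712 km/s.
Transfer-orbit speed at r₁ (vis-viva equation): v_p = √[μ(2/r₁ − 1/a_t)] = 4.1363 km/s.
First burn Δv₁ = |v_p − v₁| = 0.9651 km/s.
Circular speed at r₂: v₂ = √(μ/r₂) = 1.3287 km/s.
Transfer-orbit speed at r₂: v_a = √[μ(2/r₂ − 1/a_t)] = 0.72616 km/s.
Second burn Δv₂ = |v₂ − v_a| = 0.6025 km/s.
Δv = Δv₁ + Δv₂ = 0.9651 + 0.6025 = 1.568 km/s.

Δv = 1568 m/s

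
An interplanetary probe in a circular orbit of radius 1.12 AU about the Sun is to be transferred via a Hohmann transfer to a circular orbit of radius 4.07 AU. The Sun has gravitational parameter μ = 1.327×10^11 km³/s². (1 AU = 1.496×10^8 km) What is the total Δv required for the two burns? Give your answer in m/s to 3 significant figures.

Δv = 12200 m/s

In km: r₁ = 1.12 × 1.496×10^8 = 1.67552×10^8 km; r₂ = 4.07 × 1.496×10^8 = 6.08872×10^8 km.
The Hohmann ellipse has a_t = (r₁ + r₂)/2 = 3.88212×10^8 km.
At r₁ the circular-orbit speed is v₁ = √(μ/r₁) = 28.142 km/s.
Transfer-orbit speed at r₁ (vis-viva): v_p = √[μ(2/r₁ − 1/a_t)] = 35.244 km/s.
First burn Δv₁ = |v_p − v₁| = 7.102 km/s.
Circular speed at r₂: v₂ = √(μ/r₂) = 14.763 km/s.
Transfer-orbit speed at r₂: v_a = √[μ(2/r₂ − 1/a_t)] = 9.6987 km/s.
Second burn Δv₂ = |v₂ − v_a| = 5.064 km/s.
Total Δv = Δv₁ + Δv₂ = 12.17 km/s.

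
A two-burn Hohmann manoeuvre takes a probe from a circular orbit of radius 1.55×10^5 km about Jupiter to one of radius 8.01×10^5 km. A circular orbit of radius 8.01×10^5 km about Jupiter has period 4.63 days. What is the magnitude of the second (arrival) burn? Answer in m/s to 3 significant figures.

From Kepler's third law T² = 4π²r³/μ at r = 8.01×10^5 km, T = 4.63 days = 4.63 × 86400 s = 4.00032×10^5 s: μ = 4π²r³/T² = 1.26785×10^8 km³/s².
The Hohmann ellipse has a_t = (r₁ + r₂)/2 = 4.780×10^5 km.
Circular speed at r = 8.010×10^5 km: v_c = √(μ/r) = 12.581 km/s.
Transfer-orbit speed at the same r (vis-viva, a = a_t): v_t = √[μ(2/r − 1/a_t)] = 7.1642 km/s.
Δv₂ = |v_t − v_c| = |7.1642 − 12.581| = 5.417 km/s.

Δv₂ = 5420 m/s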